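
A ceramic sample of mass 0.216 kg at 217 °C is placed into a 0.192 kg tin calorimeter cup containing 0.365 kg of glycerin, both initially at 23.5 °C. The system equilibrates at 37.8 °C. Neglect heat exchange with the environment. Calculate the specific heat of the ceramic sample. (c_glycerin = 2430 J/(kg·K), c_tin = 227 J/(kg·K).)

c ≈ 344 J/(kg·K)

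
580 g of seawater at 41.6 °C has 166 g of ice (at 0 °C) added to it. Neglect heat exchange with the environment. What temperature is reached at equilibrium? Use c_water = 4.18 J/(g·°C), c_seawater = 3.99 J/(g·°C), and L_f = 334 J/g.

T_f ≈ 13.6 °C

Net heat exchanged in the isolated system is zero:
latent heat to melt: 166×334 = 55444
  meltwater 0→T: 166×4.18×T = 693.88 T
  seawater cools: 580×3.99×(T − 41.6) = 2314.2(T − 41.6)
3008.1 T = 96271 − 55444 = 40827
T ≈ 13.57 °C (positive, so assuming full melt was valid).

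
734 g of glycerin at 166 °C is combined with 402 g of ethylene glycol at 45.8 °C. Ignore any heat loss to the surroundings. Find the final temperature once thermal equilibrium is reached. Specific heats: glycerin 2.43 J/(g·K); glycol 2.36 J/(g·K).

Heat lost by the glycerin equals heat gained by the glycol:
734*2.43*(166 − T) = 402*2.36*(T − 45.8)
1783.6(166 − T) = 948.72(T − 45.8)
2732.3 T = 339532  ⇒  T ≈ 124.26 °C

T_f ≈ 124.3 °C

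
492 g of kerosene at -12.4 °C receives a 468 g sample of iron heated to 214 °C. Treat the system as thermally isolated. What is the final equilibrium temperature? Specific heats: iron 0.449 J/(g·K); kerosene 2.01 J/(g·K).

Setting the total heat transfer to zero:
468*0.449*(T − 214) + 492*2.01*(T − (-12.4)) = 0
210.13(T − 214) + 988.92(T − (-12.4)) = 0
1199.1 T = 32706
T = 32706 / 1199.1 = 27.3 °C

T_f ≈ 27.3 °C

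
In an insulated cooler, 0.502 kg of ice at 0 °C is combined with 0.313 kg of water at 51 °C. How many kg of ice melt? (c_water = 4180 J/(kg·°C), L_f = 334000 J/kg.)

Cooling the water to 0 °C releases 0.313·4180·51 = 66725 J.
Fully melting the ice requires m_ice L_f = 0.502·334000 = 167668 J.
Since 66725 < 167668 J, not all the ice melts; equilibrium is at 0 °C.
m_melted·334000 = 66725  ⇒  m_melted ≈ 0.1998 kg.

m_melted ≈ 0.2 kg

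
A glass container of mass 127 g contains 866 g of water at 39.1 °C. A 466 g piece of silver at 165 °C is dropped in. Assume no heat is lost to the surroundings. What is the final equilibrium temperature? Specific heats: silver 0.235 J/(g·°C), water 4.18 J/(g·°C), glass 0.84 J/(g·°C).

T_f ≈ 42.7 °C

T_f = Σ m_i c_i T_i / Σ m_i c_i:
T_f = (109.51*165 + 3619.9*39.1 + 106.68*39.1) / (109.51 + 3619.9 + 106.68)
    = 163778 / 3836.1 ≈ 42.69 °C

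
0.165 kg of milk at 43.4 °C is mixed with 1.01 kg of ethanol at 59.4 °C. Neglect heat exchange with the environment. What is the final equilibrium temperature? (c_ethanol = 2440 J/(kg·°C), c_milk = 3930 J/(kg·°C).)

T_f ≈ 56.1 °C

|Q_ethanol| = |Q_milk|:
1.01*2440*(59.4 − T) = 0.165*3930*(T − 43.4)
2464.4(59.4 − T) = 648.45(T − 43.4)
3112.9 T = 174528  ⇒  T ≈ 56.07 °C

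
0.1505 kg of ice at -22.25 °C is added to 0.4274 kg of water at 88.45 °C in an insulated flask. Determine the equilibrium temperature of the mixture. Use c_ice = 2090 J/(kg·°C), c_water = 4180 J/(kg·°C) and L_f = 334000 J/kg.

T_f ≈ 41.7 °C

Setting the total heat transfer to zero:
warm ice to 0 °C: 0.1505×2090×(0 − (-22.25)) = 6998.6; latent heat to melt: 0.1505×334000 = 50267; meltwater 0→T: 0.1505×4180×T = 629.09 T; water: 1786.5(T − 88.45)
2415.6 T = 158019 − 57266 = 100753
T ≈ 41.71 °C (positive, so assuming full melt was valid).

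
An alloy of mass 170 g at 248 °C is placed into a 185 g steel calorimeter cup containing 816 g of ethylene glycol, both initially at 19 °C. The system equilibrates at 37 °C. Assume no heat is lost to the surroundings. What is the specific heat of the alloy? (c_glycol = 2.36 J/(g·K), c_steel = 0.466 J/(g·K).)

c ≈ 1.01 J/(g·K)

Conservation of energy gives ΣQ = 0:
170×c×(37 − 248) + 816×2.36×(37 − 19) + 185×0.466×(37 − 19) = 0
-35870 c = -36215
c = -36215/-35870 ≈ 1.01 J/(g·K)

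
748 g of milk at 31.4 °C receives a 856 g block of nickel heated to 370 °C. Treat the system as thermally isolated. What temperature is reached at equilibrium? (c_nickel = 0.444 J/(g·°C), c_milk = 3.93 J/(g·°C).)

T_f ≈ 70.2 °C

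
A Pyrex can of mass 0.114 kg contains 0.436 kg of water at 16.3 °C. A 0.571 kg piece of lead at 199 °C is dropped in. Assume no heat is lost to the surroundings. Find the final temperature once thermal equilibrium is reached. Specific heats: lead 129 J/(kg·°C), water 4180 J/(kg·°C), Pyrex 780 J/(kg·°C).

Energy conservation, ΣQ = 0:
0.571*129*(T − 199) + 0.436*4180*(T − 16.3) + 0.114*780*(T − 16.3) = 0
73.66(T − 199) + 1822.5(T − 16.3) + 88.92(T − 16.3) = 0
(73.66 + 1822.5 + 88.92) T = 73.66*199 + 1822.5*16.3 + 88.92*16.3
T = 45814/1985.1 ≈ 23.08 °C

T_f ≈ 23.1 °C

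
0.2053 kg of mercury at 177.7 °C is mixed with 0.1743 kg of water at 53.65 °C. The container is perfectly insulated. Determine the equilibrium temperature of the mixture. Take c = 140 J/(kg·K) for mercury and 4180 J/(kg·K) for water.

T_f = Σ m_i c_i T_i / Σ m_i c_i:
T_f = (28.74×177.7 + 728.57×53.65) / (28.74 + 728.57)
    = 44195 / 757.32 ≈ 58.36 °C

T_f ≈ 58.4 °C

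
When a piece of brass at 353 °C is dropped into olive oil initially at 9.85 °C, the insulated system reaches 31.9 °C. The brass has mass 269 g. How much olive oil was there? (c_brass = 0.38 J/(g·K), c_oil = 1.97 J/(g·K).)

Heat lost by the brass = heat gained by the oil:
269·0.38·(353 − 31.9) = m·1.97·(31.9 − 9.85)
43.44 m = 32823  ⇒  m ≈ 755.6 g

m ≈ 756 g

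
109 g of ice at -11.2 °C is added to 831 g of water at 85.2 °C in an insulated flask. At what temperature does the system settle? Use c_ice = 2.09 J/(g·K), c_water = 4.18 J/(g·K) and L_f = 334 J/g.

Heat gained plus heat lost sum to zero:
ice -11.2→0 °C: 109·2.09·11.2 = 2551.5; melt ice: 109·334 = 36406; meltwater 0→T: 109·4.18·T = 455.62 T; water cools: 831·4.18·(T − 85.2) = 3473.6(T − 85.2)
3929.2 T = 295949 − 38957 = 256992
T ≈ 65.41 °C. Since T > 0 °C, the all-ice-melts assumption holds.

T_f ≈ 65.4 °C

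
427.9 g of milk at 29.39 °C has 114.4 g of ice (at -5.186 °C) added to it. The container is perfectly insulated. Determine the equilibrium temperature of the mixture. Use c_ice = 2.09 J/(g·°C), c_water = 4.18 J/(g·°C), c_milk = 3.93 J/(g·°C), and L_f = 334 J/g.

Conservation of energy gives ΣQ = 0:
ice -5.186→0 °C: 114.4·2.09·5.186 = 1240; latent heat to melt: 114.4·334 = 38210; meltwater 0→T: 114.4·4.18·T = 478.19 T; milk cools: 427.9·3.93·(T − 29.39) = 1681.6(T − 29.39)
2159.8 T = 49424 − 39450 = 9974.1
T ≈ 4.62 °C (positive, so assuming full melt was valid).

T_f ≈ 4.6 °C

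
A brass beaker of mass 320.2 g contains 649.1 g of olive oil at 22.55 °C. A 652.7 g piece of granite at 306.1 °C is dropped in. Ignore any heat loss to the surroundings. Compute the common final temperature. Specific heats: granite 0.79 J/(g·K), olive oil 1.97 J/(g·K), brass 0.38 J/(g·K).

T_f ≈ 98.9 °C

Conservation of energy gives ΣQ = 0:
652.7*0.79*(T − 306.1) + 649.1*1.97*(T − 22.55) + 320.2*0.38*(T − 22.55) = 0
515.63(T − 306.1) + 1278.7(T − 22.55) + 121.68(T − 22.55) = 0
1916 T = 189414
T = 189414 / 1916 = 98.9 °C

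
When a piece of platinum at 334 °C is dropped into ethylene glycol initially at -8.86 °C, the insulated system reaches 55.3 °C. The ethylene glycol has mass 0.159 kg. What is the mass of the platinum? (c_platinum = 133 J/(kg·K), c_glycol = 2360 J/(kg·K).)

m ≈ 0.65 kg

Heat lost by the platinum = heat gained by the glycol:
m×133×(334 − 55.3) = 0.159×2360×(55.3 − (-8.86))
37067 m = 24075  ⇒  m ≈ 0.6495 kg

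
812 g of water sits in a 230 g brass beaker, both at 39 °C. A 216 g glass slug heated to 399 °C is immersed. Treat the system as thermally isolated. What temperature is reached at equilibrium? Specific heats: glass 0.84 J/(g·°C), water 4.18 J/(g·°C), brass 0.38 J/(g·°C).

T_f ≈ 56.8 °C

Let T be the final temperature. ΣQ_i = 0:
216·0.84·(T − 399) + 812·4.18·(T − 39) + 230·0.38·(T − 39) = 0
181.44(T − 399) + 3394.2(T − 39) + 87.4(T − 39) = 0
(181.44 + 3394.2 + 87.4) T = 181.44·399 + 3394.2·39 + 87.4·39
T = 208175/3663 ≈ 56.83 °C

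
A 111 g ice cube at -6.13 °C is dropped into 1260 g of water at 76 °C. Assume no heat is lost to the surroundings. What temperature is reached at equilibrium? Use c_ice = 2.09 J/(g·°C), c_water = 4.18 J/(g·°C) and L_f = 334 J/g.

T_f ≈ 63.1 °C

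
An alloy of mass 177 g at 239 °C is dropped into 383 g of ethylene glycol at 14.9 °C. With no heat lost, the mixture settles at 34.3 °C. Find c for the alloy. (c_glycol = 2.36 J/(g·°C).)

Energy conservation, ΣQ = 0:
177·c·(34.3 − 239) + 383·2.36·(34.3 − 14.9) = 0
-36232 c = -17535
c = -17535/-36232 ≈ 0.484 J/(g·°C)

c ≈ 0.484 J/(g·°C)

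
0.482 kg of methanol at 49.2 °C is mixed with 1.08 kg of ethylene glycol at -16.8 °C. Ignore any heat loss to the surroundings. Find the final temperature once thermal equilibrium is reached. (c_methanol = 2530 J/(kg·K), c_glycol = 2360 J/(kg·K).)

T_f ≈ 4.6 °C

|Q_methanol| = |Q_glycol|:
0.482×2530×(49.2 − T) = 1.08×2360×(T − (-16.8))
1219.5(49.2 − T) = 2548.8(T − (-16.8))
3768.3 T = 17178  ⇒  T ≈ 4.56 °C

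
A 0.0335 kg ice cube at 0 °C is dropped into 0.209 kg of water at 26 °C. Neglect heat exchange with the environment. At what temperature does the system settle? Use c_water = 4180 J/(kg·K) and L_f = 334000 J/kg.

T_f ≈ 11.4 °C

Net heat exchanged in the isolated system is zero:
melt ice: 0.0335·334000 = 11189
  warm the meltwater: 140.03 T
  water: 873.62(T − 26)
1013.6 T = 22714 − 11189 = 11525
T ≈ 11.37 °C. Since T > 0 °C, the all-ice-melts assumption holds.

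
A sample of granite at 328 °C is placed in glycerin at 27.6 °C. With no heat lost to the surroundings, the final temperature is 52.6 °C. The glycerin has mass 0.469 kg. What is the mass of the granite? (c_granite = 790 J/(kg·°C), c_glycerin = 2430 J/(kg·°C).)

Conservation of energy gives ΣQ = 0:
m×790×(52.6 − 328) + 0.469×2430×(52.6 − 27.6) = 0
-217566 m = -28492
m = -28492/-217566 ≈ 0.131 kg

m ≈ 0.131 kg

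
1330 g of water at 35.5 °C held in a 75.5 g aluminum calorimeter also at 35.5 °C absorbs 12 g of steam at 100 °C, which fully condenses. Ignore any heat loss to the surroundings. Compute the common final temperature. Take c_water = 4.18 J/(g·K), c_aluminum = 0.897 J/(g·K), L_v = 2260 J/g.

T_f ≈ 40.8 °C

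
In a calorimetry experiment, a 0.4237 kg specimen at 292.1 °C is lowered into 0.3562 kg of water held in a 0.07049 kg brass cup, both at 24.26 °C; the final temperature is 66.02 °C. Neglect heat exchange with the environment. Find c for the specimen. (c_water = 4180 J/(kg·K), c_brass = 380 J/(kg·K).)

Heat gained plus heat lost sum to zero:
0.4237×c×(66.02 − 292.1) + 0.3562×4180×(66.02 − 24.26) + 0.07049×380×(66.02 − 24.26) = 0
-95.79 c = -63296
c = -63296/-95.79 ≈ 660.8 J/(kg·K)

c ≈ 661 J/(kg·K)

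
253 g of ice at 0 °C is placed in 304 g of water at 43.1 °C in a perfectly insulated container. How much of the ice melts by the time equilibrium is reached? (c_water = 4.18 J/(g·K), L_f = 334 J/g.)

m_melted ≈ 164 g

Water can give up m c ΔT = 304×4.18×43.1 = 54768 J before reaching 0 °C.
To melt every bit of ice: 253×334 = 84502 J.
54768 J < 84502 J, so only part of the ice melts and the system sits at 0 °C.
m_melt = 54768 / L_f = 164 g.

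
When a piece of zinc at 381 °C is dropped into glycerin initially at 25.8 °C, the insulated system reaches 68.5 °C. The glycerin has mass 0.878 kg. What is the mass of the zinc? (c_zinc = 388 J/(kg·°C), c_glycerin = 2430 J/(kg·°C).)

m ≈ 0.751 kg

|Q_zinc| = |Q_glycerin|:
m×388×(381 − 68.5) = 0.878×2430×(68.5 − 25.8)
121250 m = 91102  ⇒  m ≈ 0.7514 kg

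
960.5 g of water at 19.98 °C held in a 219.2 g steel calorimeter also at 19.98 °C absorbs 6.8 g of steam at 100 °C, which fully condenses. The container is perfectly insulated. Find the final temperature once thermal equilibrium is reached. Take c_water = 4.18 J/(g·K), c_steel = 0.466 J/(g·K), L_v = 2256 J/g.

Setting the total heat transfer to zero:
steam→water at 100 °C releases m L_v = 6.8·2256 = 15341; condensate cools 100→T: 6.8·4.18·(T − 100) = 28.42(T − 100); original water: 4014.9(T − 19.98); steel cup: 219.2·0.466·(T − 19.98) = 102.15(T − 19.98)
4145.5 T = 15341 + 2842.4 + 82258 = 100442
T ≈ 24.23 °C — below 100 °C, confirming all the steam condensed.

T_f ≈ 24.2 °C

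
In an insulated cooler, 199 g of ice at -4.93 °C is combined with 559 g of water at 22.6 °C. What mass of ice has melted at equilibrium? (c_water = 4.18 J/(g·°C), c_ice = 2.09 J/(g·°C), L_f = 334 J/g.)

m_melted ≈ 152 g

Heat available from the water dropping to 0 °C: 559×4.18×22.6 = 52808 J.
Warming the ice to 0 °C takes 199×2.09×4.93 = 2050.4 J, leaving 50757 J for melting.
To melt every bit of ice: 199×334 = 66466 J.
50757 J < 66466 J, so only part of the ice melts and the system sits at 0 °C.
m_melted×334 = 50757  ⇒  m_melted ≈ 152 g.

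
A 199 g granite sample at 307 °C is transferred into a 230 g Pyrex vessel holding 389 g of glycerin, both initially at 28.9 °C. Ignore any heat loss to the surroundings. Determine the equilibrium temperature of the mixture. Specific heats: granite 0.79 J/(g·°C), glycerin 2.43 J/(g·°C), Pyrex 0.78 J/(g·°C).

Conservation of energy gives ΣQ = 0:
199*0.79*(T − 307) + 389*2.43*(T − 28.9) + 230*0.78*(T − 28.9) = 0
157.21(T − 307) + 945.27(T − 28.9) + 179.4(T − 28.9) = 0
1281.9 T = 80766
T = 80766 / 1281.9 = 63 °C

T_f ≈ 63.0 °C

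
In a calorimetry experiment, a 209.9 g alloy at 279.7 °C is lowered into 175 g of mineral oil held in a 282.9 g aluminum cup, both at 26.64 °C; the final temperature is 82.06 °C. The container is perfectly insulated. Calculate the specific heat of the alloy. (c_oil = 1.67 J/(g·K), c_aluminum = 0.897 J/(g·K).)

Let T be the final temperature. ΣQ_i = 0:
209.9·c·(82.06 − 279.7) + 175·1.67·(82.06 − 26.64) + 282.9·0.897·(82.06 − 26.64) = 0
-41485 c = -30260
c = -30260/-41485 ≈ 0.7294 J/(g·K)

c ≈ 0.729 J/(g·K)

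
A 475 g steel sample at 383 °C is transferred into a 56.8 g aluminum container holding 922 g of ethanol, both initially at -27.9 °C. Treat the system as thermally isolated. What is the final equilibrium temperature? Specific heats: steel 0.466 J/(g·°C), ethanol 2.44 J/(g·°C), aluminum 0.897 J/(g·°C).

T_f ≈ 8.2 °C

Let T be the final temperature. ΣQ_i = 0:
475*0.466*(T − 383) + 922*2.44*(T − (-27.9)) + 56.8*0.897*(T − (-27.9)) = 0
2522 T = 20589
T ≈ 8.16 °C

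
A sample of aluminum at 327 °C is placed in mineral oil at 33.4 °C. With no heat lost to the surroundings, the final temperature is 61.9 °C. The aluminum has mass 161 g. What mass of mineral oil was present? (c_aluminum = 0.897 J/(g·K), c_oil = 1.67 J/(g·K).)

m ≈ 804 g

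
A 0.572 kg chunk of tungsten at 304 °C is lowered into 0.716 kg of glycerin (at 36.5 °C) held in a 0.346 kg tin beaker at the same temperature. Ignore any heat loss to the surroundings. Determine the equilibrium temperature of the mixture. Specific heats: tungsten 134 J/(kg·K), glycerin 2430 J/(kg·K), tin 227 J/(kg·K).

T_f = Σ m_i c_i T_i / Σ m_i c_i:
T_f = (76.65×304 + 1739.9×36.5 + 78.54×36.5) / (76.65 + 1739.9 + 78.54)
    = 89673 / 1895.1 ≈ 47.32 °C

T_f ≈ 47.3 °C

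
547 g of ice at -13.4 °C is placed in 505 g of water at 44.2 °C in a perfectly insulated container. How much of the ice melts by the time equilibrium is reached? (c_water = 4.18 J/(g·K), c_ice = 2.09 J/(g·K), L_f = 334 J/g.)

m_melted ≈ 233 g

Water can give up m c ΔT = 505·4.18·44.2 = 93302 J before reaching 0 °C.
Warming the ice to 0 °C takes 547·2.09·13.4 = 15319 J, leaving 77982 J for melting.
Fully melting the ice requires m_ice L_f = 547·334 = 182698 J.
77982 J < 182698 J, so only part of the ice melts and the system sits at 0 °C.
m_melted·334 = 77982  ⇒  m_melted ≈ 233.5 g.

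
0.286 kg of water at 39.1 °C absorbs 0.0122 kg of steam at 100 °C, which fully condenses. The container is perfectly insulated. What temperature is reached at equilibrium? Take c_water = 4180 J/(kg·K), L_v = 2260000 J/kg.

Net heat exchanged in the isolated system is zero:
condense steam: −0.0122×2260000 = −27572; condensate cools 100→T: 0.0122×4180×(T − 100) = 51(T − 100); original water: 1195.5(T − 39.1)
1246.5 T = 27572 + 5099.6 + 46743 = 79415
T ≈ 63.71 °C, under the boiling point, so the assumption holds.

T_f ≈ 63.7 °C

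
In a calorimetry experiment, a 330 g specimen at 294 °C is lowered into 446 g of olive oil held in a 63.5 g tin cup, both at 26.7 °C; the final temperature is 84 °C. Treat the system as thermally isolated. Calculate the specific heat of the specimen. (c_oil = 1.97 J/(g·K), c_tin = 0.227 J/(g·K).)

Conservation of energy gives ΣQ = 0:
330·c·(84 − 294) + 446·1.97·(84 − 26.7) + 63.5·0.227·(84 − 26.7) = 0
-69300 c = -51171
c = -51171/-69300 ≈ 0.7384 J/(g·K)

c ≈ 0.738 J/(g·K)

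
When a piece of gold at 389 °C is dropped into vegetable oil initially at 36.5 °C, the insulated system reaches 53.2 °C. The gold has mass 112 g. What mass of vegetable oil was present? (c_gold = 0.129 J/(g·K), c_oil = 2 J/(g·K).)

m ≈ 145 g

Heat lost by the gold = heat gained by the oil:
112·0.129·(389 − 53.2) = m·2·(53.2 − 36.5)
33.4 m = 4851.6  ⇒  m ≈ 145.3 g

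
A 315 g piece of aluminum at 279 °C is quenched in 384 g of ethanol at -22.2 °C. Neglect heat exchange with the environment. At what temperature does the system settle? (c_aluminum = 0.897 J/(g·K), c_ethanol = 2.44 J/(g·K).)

T_f ≈ 47.6 °C

With ΣQ=0 the equilibrium temperature is the m·c-weighted mean:
T_f = (282.56×279 + 936.96×(-22.2)) / (282.56 + 936.96)
    = 58032 / 1219.5 ≈ 47.59 °C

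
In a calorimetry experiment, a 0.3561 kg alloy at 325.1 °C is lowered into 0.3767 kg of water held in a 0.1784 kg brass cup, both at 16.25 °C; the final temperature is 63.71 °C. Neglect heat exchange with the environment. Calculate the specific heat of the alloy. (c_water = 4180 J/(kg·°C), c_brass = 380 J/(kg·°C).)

c ≈ 837 J/(kg·°C)

Heat gained plus heat lost sum to zero:
0.3561×c×(63.71 − 325.1) + 0.3767×4180×(63.71 − 16.25) + 0.1784×380×(63.71 − 16.25) = 0
-93.08 c = -77948
c = -77948/-93.08 ≈ 837.4 J/(kg·°C)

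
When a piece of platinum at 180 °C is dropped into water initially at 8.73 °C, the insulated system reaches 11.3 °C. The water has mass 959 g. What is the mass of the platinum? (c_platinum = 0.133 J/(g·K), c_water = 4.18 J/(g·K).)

Taking heat into each body as positive, Σ m c ΔT = 0:
m·0.133·(11.3 − 180) + 959·4.18·(11.3 − 8.73) = 0
-22.44 m = -10302
m = -10302/-22.44 ≈ 459.2 g

m ≈ 459 g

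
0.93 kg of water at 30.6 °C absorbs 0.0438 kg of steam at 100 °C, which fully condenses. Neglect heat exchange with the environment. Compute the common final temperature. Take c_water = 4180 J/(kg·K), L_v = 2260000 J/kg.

Setting the total heat transfer to zero:
steam→water at 100 °C releases m L_v = 0.0438·2260000 = 98988; condensate cools 100→T: 0.0438·4180·(T − 100) = 183.08(T − 100); water warms: 0.93·4180·(T − 30.6) = 3887.4(T − 30.6)
4070.5 T = 98988 + 18308 + 118954 = 236251
T ≈ 58.04 °C (< 100 °C, so full condensation is consistent).

T_f ≈ 58.0 °C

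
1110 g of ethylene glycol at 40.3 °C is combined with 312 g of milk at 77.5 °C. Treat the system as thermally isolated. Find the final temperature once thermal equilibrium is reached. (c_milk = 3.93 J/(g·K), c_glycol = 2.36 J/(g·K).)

T_f ≈ 52.2 °C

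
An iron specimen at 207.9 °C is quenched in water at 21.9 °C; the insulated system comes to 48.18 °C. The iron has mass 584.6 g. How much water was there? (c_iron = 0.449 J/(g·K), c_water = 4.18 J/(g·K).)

Heat gained plus heat lost sum to zero:
584.6×0.449×(48.18 − 207.9) + m×4.18×(48.18 − 21.9) = 0
109.85 m = 41924
m = 41924/109.85 ≈ 381.6 g

m ≈ 382 g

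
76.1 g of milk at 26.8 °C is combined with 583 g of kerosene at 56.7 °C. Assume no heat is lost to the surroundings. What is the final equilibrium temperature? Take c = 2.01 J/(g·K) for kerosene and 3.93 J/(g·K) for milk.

Heat lost by the kerosene equals heat gained by the milk:
583×2.01×(56.7 − T) = 76.1×3.93×(T − 26.8)
1171.8(56.7 − T) = 299.07(T − 26.8)
1470.9 T = 74458  ⇒  T ≈ 50.62 °C

T_f ≈ 50.6 °C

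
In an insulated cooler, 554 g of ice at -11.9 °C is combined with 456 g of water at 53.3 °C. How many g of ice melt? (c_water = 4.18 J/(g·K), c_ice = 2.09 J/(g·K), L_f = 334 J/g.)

Water can give up m c ΔT = 456×4.18×53.3 = 101594 J before reaching 0 °C.
Warming the ice to 0 °C takes 554×2.09×11.9 = 13779 J, leaving 87816 J for melting.
Melting all 554 g of ice would need 554×334 = 185036 J.
87816 J < 185036 J, so only part of the ice melts and the system sits at 0 °C.
Mass melted = 87816/334 ≈ 262.9 g.

m_melted ≈ 263 g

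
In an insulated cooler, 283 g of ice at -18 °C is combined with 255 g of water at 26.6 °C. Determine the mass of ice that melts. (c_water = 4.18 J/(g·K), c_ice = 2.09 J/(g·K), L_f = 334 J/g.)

Cooling the water to 0 °C releases 255×4.18×26.6 = 28353 J.
Warming the ice to 0 °C takes 283×2.09×18 = 10646 J, leaving 17706 J for melting.
Fully melting the ice requires m_ice L_f = 283×334 = 94522 J.
Since 17706 < 94522 J, not all the ice melts; equilibrium is at 0 °C.
m_melt = 17706 / L_f = 53.01 g.

m_melted ≈ 53 g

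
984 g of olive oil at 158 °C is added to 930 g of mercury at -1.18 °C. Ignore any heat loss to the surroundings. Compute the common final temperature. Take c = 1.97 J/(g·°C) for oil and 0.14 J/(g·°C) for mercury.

Setting the total heat transfer to zero:
984×1.97×(T − 158) + 930×0.14×(T − (-1.18)) = 0
1938.5(T − 158) + 130.2(T − (-1.18)) = 0
(1938.5 + 130.2) T = 1938.5×158 + 130.2×(-1.18)
T = 306126 / 2068.7 = 148 °C

T_f ≈ 148.0 °C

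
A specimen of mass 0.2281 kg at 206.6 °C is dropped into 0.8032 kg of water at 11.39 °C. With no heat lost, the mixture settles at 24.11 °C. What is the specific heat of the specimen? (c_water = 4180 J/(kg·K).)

c ≈ 1030 J/(kg·K)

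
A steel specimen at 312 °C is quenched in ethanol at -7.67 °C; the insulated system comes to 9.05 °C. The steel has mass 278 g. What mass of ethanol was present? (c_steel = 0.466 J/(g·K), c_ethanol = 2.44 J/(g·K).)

m ≈ 962 g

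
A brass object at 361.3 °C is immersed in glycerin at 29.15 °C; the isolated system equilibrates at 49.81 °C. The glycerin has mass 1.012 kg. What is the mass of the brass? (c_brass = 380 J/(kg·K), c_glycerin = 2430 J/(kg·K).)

Let T be the final temperature. ΣQ_i = 0:
m·380·(49.81 − 361.3) + 1.012·2430·(49.81 − 29.15) = 0
-118366 m = -50806
m = -50806/-118366 ≈ 0.4292 kg

m ≈ 0.429 kg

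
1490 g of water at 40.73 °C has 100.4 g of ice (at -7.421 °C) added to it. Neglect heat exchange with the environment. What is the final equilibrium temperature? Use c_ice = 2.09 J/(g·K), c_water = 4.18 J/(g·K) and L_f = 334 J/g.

T_f ≈ 32.9 °C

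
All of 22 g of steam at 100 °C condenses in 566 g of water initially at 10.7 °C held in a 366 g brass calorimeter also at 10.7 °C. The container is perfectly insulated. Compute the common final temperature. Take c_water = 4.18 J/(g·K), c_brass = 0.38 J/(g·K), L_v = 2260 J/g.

T_f ≈ 33.0 °C

Net heat exchanged in the isolated system is zero:
steam→water at 100 °C releases m L_v = 22·2260 = 49720
  condensate cools 100→T: 22·4.18·(T − 100) = 91.96(T − 100)
  water warms: 566·4.18·(T − 10.7) = 2365.9(T − 10.7)
  cup: 139.08(T − 10.7)
2596.9 T = 49720 + 9196 + 26803 = 85719
T ≈ 33.01 °C, under the boiling point, so the assumption holds.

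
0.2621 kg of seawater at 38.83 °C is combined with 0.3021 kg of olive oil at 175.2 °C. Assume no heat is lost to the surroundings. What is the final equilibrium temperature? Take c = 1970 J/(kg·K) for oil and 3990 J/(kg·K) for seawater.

T_f ≈ 88.3 °C

Net heat exchanged in the isolated system is zero:
0.3021×1970×(T − 175.2) + 0.2621×3990×(T − 38.83) = 0
595.14(T − 175.2) + 1045.8(T − 38.83) = 0
1640.9 T = 144876
T = 144876/1640.9 ≈ 88.29 °C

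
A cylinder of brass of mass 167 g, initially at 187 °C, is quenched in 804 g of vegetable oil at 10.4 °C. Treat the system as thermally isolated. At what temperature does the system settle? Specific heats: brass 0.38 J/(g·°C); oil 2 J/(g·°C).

Setting the total heat transfer to zero:
167·0.38·(T − 187) + 804·2·(T − 10.4) = 0
63.46(T − 187) + 1608(T − 10.4) = 0
(63.46 + 1608) T = 63.46·187 + 1608·10.4
T = 28590 / 1671.5 = 17.1 °C

T_f ≈ 17.1 °C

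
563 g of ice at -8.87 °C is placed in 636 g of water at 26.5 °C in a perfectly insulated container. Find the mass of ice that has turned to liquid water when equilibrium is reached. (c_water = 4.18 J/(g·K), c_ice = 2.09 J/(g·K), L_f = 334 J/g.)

m_melted ≈ 180 g

Water can give up m c ΔT = 636·4.18·26.5 = 70450 J before reaching 0 °C.
Warming the ice to 0 °C takes 563·2.09·8.87 = 10437 J, leaving 60013 J for melting.
Melting all 563 g of ice would need 563·334 = 188042 J.
Since 60013 < 188042 J, not all the ice melts; equilibrium is at 0 °C.
m_melt = 60013 / L_f = 179.7 g.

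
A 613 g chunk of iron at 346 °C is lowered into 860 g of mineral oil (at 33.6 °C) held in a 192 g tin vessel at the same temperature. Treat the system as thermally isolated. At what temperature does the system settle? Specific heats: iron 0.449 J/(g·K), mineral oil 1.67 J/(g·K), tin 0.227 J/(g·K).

Let T be the final temperature. ΣQ_i = 0:
613*0.449*(T − 346) + 860*1.67*(T − 33.6) + 192*0.227*(T − 33.6) = 0
275.24(T − 346) + 1436.2(T − 33.6) + 43.58(T − 33.6) = 0
1755 T = 144953
T = 144953/1755 ≈ 82.59 °C

T_f ≈ 82.6 °C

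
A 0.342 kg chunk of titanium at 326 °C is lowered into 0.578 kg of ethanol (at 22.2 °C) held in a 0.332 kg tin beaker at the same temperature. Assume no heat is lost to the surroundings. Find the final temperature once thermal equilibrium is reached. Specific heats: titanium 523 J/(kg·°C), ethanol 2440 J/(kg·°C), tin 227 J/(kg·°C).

T_f ≈ 54.8 °C

Heat gained plus heat lost sum to zero:
0.342·523·(T − 326) + 0.578·2440·(T − 22.2) + 0.332·227·(T − 22.2) = 0
178.87(T − 326) + 1410.3(T − 22.2) + 75.36(T − 22.2) = 0
(178.87 + 1410.3 + 75.36) T = 178.87·326 + 1410.3·22.2 + 75.36·22.2
T = 91293/1664.5 ≈ 54.85 °C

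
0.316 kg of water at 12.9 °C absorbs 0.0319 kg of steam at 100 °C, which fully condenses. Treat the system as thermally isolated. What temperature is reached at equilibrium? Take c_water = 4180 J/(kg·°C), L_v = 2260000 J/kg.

Let T be the final temperature. ΣQ_i = 0:
latent heat released on condensation: 0.0319×2260000 = 72094
  condensed water 100 °C→T: 133.34(T − 100)
  original water: 1320.9(T − 12.9)
1454.2 T = 72094 + 13334 + 17039 = 102468
T ≈ 70.46 °C — below 100 °C, confirming all the steam condensed.

T_f ≈ 70.5 °C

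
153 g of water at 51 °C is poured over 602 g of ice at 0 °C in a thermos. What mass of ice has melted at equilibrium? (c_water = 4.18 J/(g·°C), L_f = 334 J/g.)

Cooling the water to 0 °C releases 153×4.18×51 = 32617 J.
Melting all 602 g of ice would need 602×334 = 201068 J.
That's not enough to melt it all — equilibrium is at 0 °C with ice remaining.
Mass melted = 32617/334 ≈ 97.65 g.

m_melted ≈ 97.7 g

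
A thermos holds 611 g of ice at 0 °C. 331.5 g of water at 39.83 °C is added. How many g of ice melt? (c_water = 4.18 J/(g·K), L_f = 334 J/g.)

m_melted ≈ 165 g

Heat available from the water dropping to 0 °C: 331.5·4.18·39.83 = 55191 J.
To melt every bit of ice: 611·334 = 204074 J.
That's not enough to melt it all — equilibrium is at 0 °C with ice remaining.
m_melt = 55191 / L_f = 165.2 g.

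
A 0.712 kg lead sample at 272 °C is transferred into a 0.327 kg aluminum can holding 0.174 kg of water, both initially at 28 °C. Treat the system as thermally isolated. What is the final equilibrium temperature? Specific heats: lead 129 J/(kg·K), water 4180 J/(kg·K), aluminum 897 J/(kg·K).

T_f ≈ 48.1 °C

Let T be the final temperature. ΣQ_i = 0:
0.712*129*(T − 272) + 0.174*4180*(T − 28) + 0.327*897*(T − 28) = 0
91.85(T − 272) + 727.32(T − 28) + 293.32(T − 28) = 0
(91.85 + 727.32 + 293.32) T = 91.85*272 + 727.32*28 + 293.32*28
T ≈ 48.14 °C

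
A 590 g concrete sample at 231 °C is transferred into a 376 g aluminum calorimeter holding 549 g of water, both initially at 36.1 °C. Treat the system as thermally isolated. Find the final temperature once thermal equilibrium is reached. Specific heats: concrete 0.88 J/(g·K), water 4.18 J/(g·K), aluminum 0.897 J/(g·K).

T_f ≈ 68.2 °C

Taking heat into each body as positive, Σ m c ΔT = 0:
590*0.88*(T − 231) + 549*4.18*(T − 36.1) + 376*0.897*(T − 36.1) = 0
3151.3 T = 214954
T ≈ 68.21 °C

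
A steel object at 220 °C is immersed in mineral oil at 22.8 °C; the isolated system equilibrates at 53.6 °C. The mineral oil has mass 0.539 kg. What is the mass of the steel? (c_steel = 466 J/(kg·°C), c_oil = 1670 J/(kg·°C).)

m ≈ 0.358 kg

Heat lost by the steel = heat gained by the oil:
m×466×(220 − 53.6) = 0.539×1670×(53.6 − 22.8)
77542 m = 27724  ⇒  m ≈ 0.3575 kg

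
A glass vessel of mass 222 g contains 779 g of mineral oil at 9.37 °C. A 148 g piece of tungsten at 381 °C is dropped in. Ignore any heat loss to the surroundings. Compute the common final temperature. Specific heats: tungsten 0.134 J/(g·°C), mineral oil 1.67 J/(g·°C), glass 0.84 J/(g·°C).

T_f ≈ 14.3 °C

Setting the total heat transfer to zero:
148×0.134×(T − 381) + 779×1.67×(T − 9.37) + 222×0.84×(T − 9.37) = 0
19.83(T − 381) + 1300.9(T − 9.37) + 186.48(T − 9.37) = 0
(19.83 + 1300.9 + 186.48) T = 19.83×381 + 1300.9×9.37 + 186.48×9.37
T = 21493/1507.2 ≈ 14.26 °C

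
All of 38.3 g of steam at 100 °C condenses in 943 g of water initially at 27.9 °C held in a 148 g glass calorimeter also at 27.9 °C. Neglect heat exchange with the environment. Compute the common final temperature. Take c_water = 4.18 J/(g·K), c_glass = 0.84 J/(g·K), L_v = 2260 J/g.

T_f ≈ 51.1 °C

Conservation of energy gives ΣQ = 0:
condense steam: −38.3·2260 = −86558
  condensate cools 100→T: 38.3·4.18·(T − 100) = 160.09(T − 100)
  original water: 3941.7(T − 27.9)
  cup: 124.32(T − 27.9)
4226.2 T = 86558 + 16009 + 113443 = 216010
T ≈ 51.11 °C, under the boiling point, so the assumption holds.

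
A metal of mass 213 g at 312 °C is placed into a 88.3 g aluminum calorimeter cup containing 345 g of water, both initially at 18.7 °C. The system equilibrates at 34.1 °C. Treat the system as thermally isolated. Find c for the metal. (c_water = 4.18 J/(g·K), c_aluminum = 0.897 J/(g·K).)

Taking heat into each body as positive, Σ m c ΔT = 0:
213·c·(34.1 − 312) + 345·4.18·(34.1 − 18.7) + 88.3·0.897·(34.1 − 18.7) = 0
-59193 c = -23428
c = -23428/-59193 ≈ 0.3958 J/(g·K)

c ≈ 0.396 J/(g·K)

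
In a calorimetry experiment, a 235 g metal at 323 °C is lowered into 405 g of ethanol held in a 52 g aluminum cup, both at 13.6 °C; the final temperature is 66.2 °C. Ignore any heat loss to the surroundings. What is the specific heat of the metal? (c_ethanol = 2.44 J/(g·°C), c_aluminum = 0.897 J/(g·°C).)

Energy conservation, ΣQ = 0:
235×c×(66.2 − 323) + 405×2.44×(66.2 − 13.6) + 52×0.897×(66.2 − 13.6) = 0
-60348 c = -54433
c = -54433/-60348 ≈ 0.902 J/(g·°C)

c ≈ 0.902 J/(g·°C)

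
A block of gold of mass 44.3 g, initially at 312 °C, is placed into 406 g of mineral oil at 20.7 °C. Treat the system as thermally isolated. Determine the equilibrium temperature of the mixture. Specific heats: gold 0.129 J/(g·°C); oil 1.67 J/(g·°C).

T_f ≈ 23.1 °C

Let T be the final temperature. ΣQ_i = 0:
44.3×0.129×(T − 312) + 406×1.67×(T − 20.7) = 0
5.715(T − 312) + 678.02(T − 20.7) = 0
683.73 T = 15818
T = 15818/683.73 ≈ 23.13 °C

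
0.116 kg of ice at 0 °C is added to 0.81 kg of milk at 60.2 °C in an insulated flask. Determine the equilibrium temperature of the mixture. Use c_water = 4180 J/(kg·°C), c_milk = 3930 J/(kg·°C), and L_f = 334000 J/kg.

Energy conservation, ΣQ = 0:
fusion: m_ice L_f = 0.116·334000 = 38744; meltwater 0→T: 0.116·4180·T = 484.88 T; milk: 3183.3(T − 60.2)
3668.2 T = 191635 − 38744 = 152891
T ≈ 41.68 °C (positive, so assuming full melt was valid).

T_f ≈ 41.7 °C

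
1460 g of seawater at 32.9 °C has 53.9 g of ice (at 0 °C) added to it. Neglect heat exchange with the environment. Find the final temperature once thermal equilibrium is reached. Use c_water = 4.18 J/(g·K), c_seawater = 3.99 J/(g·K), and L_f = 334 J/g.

T_f ≈ 28.7 °C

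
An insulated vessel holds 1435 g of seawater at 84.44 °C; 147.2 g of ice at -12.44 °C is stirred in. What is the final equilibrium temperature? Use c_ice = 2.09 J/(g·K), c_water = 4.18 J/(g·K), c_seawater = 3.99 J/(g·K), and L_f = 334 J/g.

T_f ≈ 67.9 °C

Energy conservation, ΣQ = 0:
warm ice to 0 °C: 147.2×2.09×(0 − (-12.44)) = 3827.1
  fusion: m_ice L_f = 147.2×334 = 49165
  warm the meltwater: 615.3 T
  seawater: 5725.7(T − 84.44)
6340.9 T = 483474 − 52992 = 430482
T ≈ 67.89 °C — above 0 °C, consistent with complete melting.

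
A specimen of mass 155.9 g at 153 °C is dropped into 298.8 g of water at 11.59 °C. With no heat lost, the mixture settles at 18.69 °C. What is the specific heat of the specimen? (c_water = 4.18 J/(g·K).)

c ≈ 0.424 J/(g·K)

Let T be the final temperature. ΣQ_i = 0:
155.9·c·(18.69 − 153) + 298.8·4.18·(18.69 − 11.59) = 0
-20939 c = -8867.8
c = -8867.8/-20939 ≈ 0.4235 J/(g·K)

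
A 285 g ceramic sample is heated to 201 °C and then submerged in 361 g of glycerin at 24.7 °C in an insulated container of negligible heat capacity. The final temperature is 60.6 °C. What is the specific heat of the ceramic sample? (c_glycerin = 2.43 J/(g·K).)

Heat lost by the ceramic sample = heat gained by the glycerin:
285·c·(201 − 60.6) = 361·2.43·(60.6 − 24.7)
40014 c = 31493  ⇒  c ≈ 0.787 J/(g·K)

c ≈ 0.787 J/(g·K)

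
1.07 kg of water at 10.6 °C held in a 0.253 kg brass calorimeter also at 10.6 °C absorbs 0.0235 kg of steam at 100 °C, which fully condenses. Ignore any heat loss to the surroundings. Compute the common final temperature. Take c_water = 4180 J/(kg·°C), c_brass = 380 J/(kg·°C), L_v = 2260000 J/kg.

T_f ≈ 23.9 °C

Energy balance with sensible and latent terms:
condense steam: −0.0235·2260000 = −53110
  condensed water 100 °C→T: 98.23(T − 100)
  water warms: 1.07·4180·(T − 10.6) = 4472.6(T − 10.6)
  cup: 96.14(T − 10.6)
4667 T = 53110 + 9823 + 48429 = 111362
T ≈ 23.86 °C, under the boiling point, so the assumption holds.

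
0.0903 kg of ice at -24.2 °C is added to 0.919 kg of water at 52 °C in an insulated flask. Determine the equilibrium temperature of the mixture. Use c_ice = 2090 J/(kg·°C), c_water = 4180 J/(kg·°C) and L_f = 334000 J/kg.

Heat gained plus heat lost sum to zero:
warm ice to 0 °C: 0.0903×2090×(0 − (-24.2)) = 4567.2; melt ice: 0.0903×334000 = 30160; warm the meltwater: 377.45 T; water cools: 0.919×4180×(T − 52) = 3841.4(T − 52)
4218.9 T = 199754 − 34727 = 165026
T ≈ 39.12 °C (positive, so assuming full melt was valid).

T_f ≈ 39.1 °C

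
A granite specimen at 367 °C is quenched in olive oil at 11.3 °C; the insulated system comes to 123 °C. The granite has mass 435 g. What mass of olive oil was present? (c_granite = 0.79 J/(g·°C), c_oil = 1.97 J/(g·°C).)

Heat gained plus heat lost sum to zero:
435×0.79×(123 − 367) + m×1.97×(123 − 11.3) = 0
220.05 m = 83851
m = 83851/220.05 ≈ 381.1 g

m ≈ 381 g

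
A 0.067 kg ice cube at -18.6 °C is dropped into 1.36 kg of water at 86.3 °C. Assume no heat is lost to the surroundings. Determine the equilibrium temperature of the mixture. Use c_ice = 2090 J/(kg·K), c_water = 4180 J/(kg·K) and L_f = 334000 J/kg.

T_f ≈ 78.1 °C

Sum of m c ΔT and latent-heat terms is zero:
ice -18.6→0 °C: 0.067×2090×18.6 = 2604.6; fusion: m_ice L_f = 0.067×334000 = 22378; warm the meltwater: 280.06 T; water cools: 1.36×4180×(T − 86.3) = 5684.8(T − 86.3)
5964.9 T = 490598 − 24983 = 465616
T ≈ 78.06 °C. Since T > 0 °C, the all-ice-melts assumption holds.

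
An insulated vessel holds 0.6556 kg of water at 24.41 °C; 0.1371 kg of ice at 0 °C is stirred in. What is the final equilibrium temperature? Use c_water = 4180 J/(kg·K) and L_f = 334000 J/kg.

Energy conservation, ΣQ = 0:
melt ice: 0.1371·334000 = 45791; meltwater 0→T: 0.1371·4180·T = 573.08 T; water: 2740.4(T − 24.41)
3313.5 T = 66893 − 45791 = 21102
T ≈ 6.37 °C. Since T > 0 °C, the all-ice-melts assumption holds.

T_f ≈ 6.4 °C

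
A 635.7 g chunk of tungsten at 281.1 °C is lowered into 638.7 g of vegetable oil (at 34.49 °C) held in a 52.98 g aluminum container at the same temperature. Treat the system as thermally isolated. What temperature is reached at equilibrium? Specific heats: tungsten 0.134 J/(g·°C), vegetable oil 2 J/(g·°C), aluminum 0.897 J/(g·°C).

T_f ≈ 49.4 °C

Energy conservation, ΣQ = 0:
635.7×0.134×(T − 281.1) + 638.7×2×(T − 34.49) + 52.98×0.897×(T − 34.49) = 0
(85.18 + 1277.4 + 47.52) T = 85.18×281.1 + 1277.4×34.49 + 47.52×34.49
T = 69642/1410.1 ≈ 49.39 °C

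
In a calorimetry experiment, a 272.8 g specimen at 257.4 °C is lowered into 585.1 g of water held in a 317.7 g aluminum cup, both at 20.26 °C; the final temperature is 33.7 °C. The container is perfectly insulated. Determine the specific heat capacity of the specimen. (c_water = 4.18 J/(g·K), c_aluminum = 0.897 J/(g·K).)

c ≈ 0.601 J/(g·K)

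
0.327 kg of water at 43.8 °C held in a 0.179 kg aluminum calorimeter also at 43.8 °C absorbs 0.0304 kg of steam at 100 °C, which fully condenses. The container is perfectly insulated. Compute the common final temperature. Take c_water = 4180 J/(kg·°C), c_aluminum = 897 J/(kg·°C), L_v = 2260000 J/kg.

T_f ≈ 89.6 °C

Sum of m c ΔT and latent-heat terms is zero:
condense steam: −0.0304·2260000 = −68704
  condensed water 100 °C→T: 127.07(T − 100)
  water warms: 0.327·4180·(T − 43.8) = 1366.9(T − 43.8)
  cup: 160.56(T − 43.8)
1654.5 T = 68704 + 12707 + 66901 = 148312
T ≈ 89.64 °C, under the boiling point, so the assumption holds.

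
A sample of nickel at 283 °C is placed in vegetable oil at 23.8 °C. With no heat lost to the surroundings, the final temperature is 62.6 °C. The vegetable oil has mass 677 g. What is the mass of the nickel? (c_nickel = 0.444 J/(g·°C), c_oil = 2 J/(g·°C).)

Heat lost by the nickel = heat gained by the oil:
m×0.444×(283 − 62.6) = 677×2×(62.6 − 23.8)
97.86 m = 52535  ⇒  m ≈ 536.9 g

m ≈ 537 g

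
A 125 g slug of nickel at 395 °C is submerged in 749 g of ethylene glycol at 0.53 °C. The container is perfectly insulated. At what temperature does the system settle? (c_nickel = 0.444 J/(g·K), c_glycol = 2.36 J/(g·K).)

T_f ≈ 12.5 °C

Net heat exchanged in the isolated system is zero:
125*0.444*(T − 395) + 749*2.36*(T − 0.53) = 0
1823.1 T = 22859
T = 22859/1823.1 ≈ 12.54 °C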